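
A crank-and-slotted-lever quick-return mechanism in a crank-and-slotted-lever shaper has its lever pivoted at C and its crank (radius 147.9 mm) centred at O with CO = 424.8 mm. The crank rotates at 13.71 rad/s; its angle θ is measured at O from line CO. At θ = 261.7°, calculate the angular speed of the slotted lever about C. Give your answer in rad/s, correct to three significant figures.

0.953

ω = 13.71 rad/s
Crank pin A relative to C: A = (d + r cosθ, r sinθ); lever angle φ = atan2(r sinθ, d + r cosθ).
Differentiating tanφ: φ̇ = rω(d cosθ + r)/(d² + r² + 2dr cosθ).
d² + r² + 2dr cosθ = |CA|² = 0.18419 m²;  d cosθ + r = +0.086577 m.
|ω_lever| = |0.1479·13.71·+0.086577| / 0.18419 = 0.95311 rad/s.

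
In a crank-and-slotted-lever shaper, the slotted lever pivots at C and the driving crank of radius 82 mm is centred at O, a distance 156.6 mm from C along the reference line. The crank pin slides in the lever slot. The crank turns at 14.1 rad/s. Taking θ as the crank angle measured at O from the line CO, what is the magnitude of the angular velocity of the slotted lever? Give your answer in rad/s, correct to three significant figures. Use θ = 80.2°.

ω = 14.1 rad/s
Crank pin A relative to C: A = (d + r cosθ, r sinθ); lever angle φ = atan2(r sinθ, d + r cosθ).
Differentiating tanφ: φ̇ = rω(d cosθ + r)/(d² + r² + 2dr cosθ).
d² + r² + 2dr cosθ = |CA|² = 0.0356189 m²;  d cosθ + r = +0.10865 m.
|ω_lever| = |0.082·14.1·+0.10865| / 0.0356189 = 3.527 rad/s.

3.53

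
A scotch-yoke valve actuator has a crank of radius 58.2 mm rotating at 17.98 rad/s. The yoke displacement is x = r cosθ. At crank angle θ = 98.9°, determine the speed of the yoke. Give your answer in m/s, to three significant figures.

ω = 17.98 rad/s
x = r cosθ ⇒ ẋ = −rω sinθ.
|v| = rω|sinθ| = 0.0582·17.98·|sin 98.9°| = 1.0338 m/s.

1.03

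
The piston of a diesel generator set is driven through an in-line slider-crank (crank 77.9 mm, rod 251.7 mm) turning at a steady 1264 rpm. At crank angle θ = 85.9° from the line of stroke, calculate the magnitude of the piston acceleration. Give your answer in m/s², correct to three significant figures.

ω = 2π·1264/60 = 132.4 rad/s
x(θ) = r cosθ + √(L² − r² sin²θ); with ω constant, a = ω²·d²x/dθ².
d²x/dθ² = −r cosθ − r²(cos2θ)/√u − r⁴ sin²2θ/(4u^{3/2}),  u = L² − r² sin²θ = 0.0573155 m².
Substituting r = 0.0779 m, L = 0.2517 m, θ = 85.9°: d²x/dθ² = +0.019505 m.
a = ω²·d²x/dθ² = (132.4)²·(+0.019505) = +341.75 m/s²;  |a| = 341.75 m/s².

342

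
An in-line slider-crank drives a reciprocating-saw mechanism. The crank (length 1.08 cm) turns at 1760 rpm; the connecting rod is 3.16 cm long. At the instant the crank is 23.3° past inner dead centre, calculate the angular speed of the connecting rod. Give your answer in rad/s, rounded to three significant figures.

58.4

ω = 184.3 rad/s (converted from 1760 rpm).
The rod makes angle φ with the slider axis where L sinφ = r sinθ; differentiating, L cosφ·φ̇ = r ω cosθ.
L cosφ = √(L² − r² sin²θ) = 0.03131 m.
|ω_rod| = r ω |cosθ| / √(L² − r² sin²θ) = 0.0108·184.3·0.91845/0.03131 = 58.39 rad/s.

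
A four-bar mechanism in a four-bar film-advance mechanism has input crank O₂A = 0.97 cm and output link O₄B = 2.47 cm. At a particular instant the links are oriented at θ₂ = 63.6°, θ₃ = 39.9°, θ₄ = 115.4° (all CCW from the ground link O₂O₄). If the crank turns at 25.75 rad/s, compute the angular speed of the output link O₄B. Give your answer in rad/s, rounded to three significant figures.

4.20

ω₂ = 25.75 rad/s
Differentiating the loop-closure r₂e^{iθ₂}+r₃e^{iθ₃}=r₁+r₄e^{iθ₄} gives r₂ω₂e^{iθ₂}+r₃ω₃e^{iθ₃}=r₄ω₄e^{iθ₄}.
Eliminating the other unknown: ω₄ = r₂ω₂ sin(θ₂−θ₃) / [r₄ sin(θ₄−θ₃)].
Numerator sine = +0.40195; denominator sine = +0.96815.
Result = 0.0097·25.75·(+0.40195) / (0.0247·(+0.96815)) = +4.1984 rad/s; magnitude 4.1984 rad/s.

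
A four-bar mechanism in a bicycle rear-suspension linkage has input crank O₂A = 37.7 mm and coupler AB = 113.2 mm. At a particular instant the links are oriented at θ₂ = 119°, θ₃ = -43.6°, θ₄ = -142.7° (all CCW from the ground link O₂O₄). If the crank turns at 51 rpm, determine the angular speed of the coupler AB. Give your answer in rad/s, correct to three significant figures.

1.78

ω₂ = 5.341 rad/s (from 51 rpm).
Differentiating the loop-closure r₂e^{iθ₂}+r₃e^{iθ₃}=r₁+r₄e^{iθ₄} gives r₂ω₂e^{iθ₂}+r₃ω₃e^{iθ₃}=r₄ω₄e^{iθ₄}.
Eliminating the other unknown: ω₃ = r₂ω₂ sin(θ₄−θ₂) / [r₃ sin(θ₃−θ₄)].
Numerator sine = +0.98953; denominator sine = +0.98741.
Result = 0.0377·5.341·(+0.98953) / (0.1132·(+0.98741)) = +1.7825 rad/s; magnitude 1.7825 rad/s.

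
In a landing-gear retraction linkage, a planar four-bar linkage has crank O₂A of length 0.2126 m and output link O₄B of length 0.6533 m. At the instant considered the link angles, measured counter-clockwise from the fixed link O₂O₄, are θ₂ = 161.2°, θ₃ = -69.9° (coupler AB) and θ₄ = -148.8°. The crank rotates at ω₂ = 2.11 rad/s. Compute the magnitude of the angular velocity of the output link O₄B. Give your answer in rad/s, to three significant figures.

0.545

ω₂ = 2.11 rad/s
Differentiating the loop-closure r₂e^{iθ₂}+r₃e^{iθ₃}=r₁+r₄e^{iθ₄} gives r₂ω₂e^{iθ₂}+r₃ω₃e^{iθ₃}=r₄ω₄e^{iθ₄}.
Eliminating the other unknown: ω₄ = r₂ω₂ sin(θ₂−θ₃) / [r₄ sin(θ₄−θ₃)].
Numerator sine = -0.77824; denominator sine = -0.98129.
Result = 0.2126·2.11·(-0.77824) / (0.6533·(-0.98129)) = +0.54457 rad/s; magnitude 0.54457 rad/s.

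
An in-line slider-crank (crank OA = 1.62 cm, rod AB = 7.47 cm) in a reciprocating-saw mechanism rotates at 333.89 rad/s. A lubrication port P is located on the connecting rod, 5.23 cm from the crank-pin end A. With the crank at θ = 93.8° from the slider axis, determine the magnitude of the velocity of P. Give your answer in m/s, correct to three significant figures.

ω = 333.9 rad/s.  Crank-pin speed |V_A| = rω = 5.409 m/s, perpendicular to OA.
Rod angle: sinφ = −(r/L) sinθ ⇒ φ = -12.497°; ω_rod = −rω cosθ/√(L²−r²sin²θ) = +4.9153 rad/s.
V_P = V_A + ω_rod × AP, with AP = 0.0523 m along the rod.
Components: V_Px = −rω sinθ − a·ω_rod·sinφ = -5.3415 m/s;  V_Py = rω cosθ + a·ω_rod·cosφ = -0.1075 m/s.
|V_P| = √(V_Px² + V_Py²) = 5.3426 m/s.

5.34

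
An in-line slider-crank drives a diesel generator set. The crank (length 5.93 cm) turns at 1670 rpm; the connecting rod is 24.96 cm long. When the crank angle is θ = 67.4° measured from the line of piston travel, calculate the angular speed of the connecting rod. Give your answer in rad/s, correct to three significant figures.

ω = 174.9 rad/s (converted from 1670 rpm).
The rod makes angle φ with the slider axis where L sinφ = r sinθ; differentiating, L cosφ·φ̇ = r ω cosθ.
L cosφ = √(L² − r² sin²θ) = 0.24352 m.
|ω_rod| = r ω |cosθ| / √(L² − r² sin²θ) = 0.0593·174.9·0.38430/0.24352 = 16.365 rad/s.

16.4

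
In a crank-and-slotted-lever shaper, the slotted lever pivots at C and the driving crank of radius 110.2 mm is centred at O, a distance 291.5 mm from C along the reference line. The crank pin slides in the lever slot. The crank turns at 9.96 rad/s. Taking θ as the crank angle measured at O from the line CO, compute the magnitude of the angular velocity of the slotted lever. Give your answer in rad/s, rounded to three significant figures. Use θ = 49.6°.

ω = 9.96 rad/s
Crank pin A relative to C: A = (d + r cosθ, r sinθ); lever angle φ = atan2(r sinθ, d + r cosθ).
Differentiating tanφ: φ̇ = rω(d cosθ + r)/(d² + r² + 2dr cosθ).
d² + r² + 2dr cosθ = |CA|² = 0.138756 m²;  d cosθ + r = +0.29913 m.
|ω_lever| = |0.1102·9.96·+0.29913| / 0.138756 = 2.3662 rad/s.

2.37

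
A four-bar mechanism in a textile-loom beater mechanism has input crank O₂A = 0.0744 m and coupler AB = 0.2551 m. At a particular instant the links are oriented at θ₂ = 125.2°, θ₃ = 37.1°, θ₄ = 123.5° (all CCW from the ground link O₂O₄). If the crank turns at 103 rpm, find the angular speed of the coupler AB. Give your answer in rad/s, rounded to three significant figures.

ω₂ = 10.79 rad/s (from 103 rpm).
Differentiating the loop-closure r₂e^{iθ₂}+r₃e^{iθ₃}=r₁+r₄e^{iθ₄} gives r₂ω₂e^{iθ₂}+r₃ω₃e^{iθ₃}=r₄ω₄e^{iθ₄}.
Eliminating the other unknown: ω₃ = r₂ω₂ sin(θ₄−θ₂) / [r₃ sin(θ₃−θ₄)].
Numerator sine = -0.02967; denominator sine = -0.99803.
Result = 0.0744·10.79·(-0.02967) / (0.2551·(-0.99803)) = +0.093508 rad/s; magnitude 0.093508 rad/s.

0.0935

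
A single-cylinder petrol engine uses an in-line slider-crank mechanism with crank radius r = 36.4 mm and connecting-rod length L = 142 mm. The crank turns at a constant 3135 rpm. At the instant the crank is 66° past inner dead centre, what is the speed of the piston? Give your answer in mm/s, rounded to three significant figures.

ω = 2π·3135/60 = 328.3 rad/s
For an in-line slider-crank, x = r cosθ + √(L² − r² sin²θ), so v = −rω sinθ·[1 + r cosθ/√(L² − r² sin²θ)].
With r = 0.0364 m, L = 0.142 m, θ = 66°: √(L² − r² sin²θ) = 0.13805 m.
v = −0.0364·328.3·0.91355·[1 + 0.0364·0.40674/0.13805] = -12.088 m/s.
|v| = 12.088 m/s = 12088 mm/s.

12100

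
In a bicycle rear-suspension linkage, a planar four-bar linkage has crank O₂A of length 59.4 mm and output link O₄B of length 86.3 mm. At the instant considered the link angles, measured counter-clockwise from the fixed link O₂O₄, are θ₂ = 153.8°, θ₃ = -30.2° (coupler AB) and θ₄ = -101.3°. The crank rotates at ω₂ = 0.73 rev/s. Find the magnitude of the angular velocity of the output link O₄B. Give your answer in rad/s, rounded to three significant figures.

0.233

ω₂ = 4.587 rad/s (from 0.73 rev/s).
Differentiating the loop-closure r₂e^{iθ₂}+r₃e^{iθ₃}=r₁+r₄e^{iθ₄} gives r₂ω₂e^{iθ₂}+r₃ω₃e^{iθ₃}=r₄ω₄e^{iθ₄}.
Eliminating the other unknown: ω₄ = r₂ω₂ sin(θ₂−θ₃) / [r₄ sin(θ₄−θ₃)].
Numerator sine = -0.06976; denominator sine = -0.94609.
Result = 0.0594·4.587·(-0.06976) / (0.0863·(-0.94609)) = +0.23277 rad/s; magnitude 0.23277 rad/s.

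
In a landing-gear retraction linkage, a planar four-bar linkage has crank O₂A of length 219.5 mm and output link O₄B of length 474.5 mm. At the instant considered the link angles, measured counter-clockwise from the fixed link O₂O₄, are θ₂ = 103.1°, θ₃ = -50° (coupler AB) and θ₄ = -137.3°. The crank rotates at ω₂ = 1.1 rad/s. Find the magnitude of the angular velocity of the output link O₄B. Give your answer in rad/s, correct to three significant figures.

0.230

ω₂ = 1.1 rad/s
Differentiating the loop-closure r₂e^{iθ₂}+r₃e^{iθ₃}=r₁+r₄e^{iθ₄} gives r₂ω₂e^{iθ₂}+r₃ω₃e^{iθ₃}=r₄ω₄e^{iθ₄}.
Eliminating the other unknown: ω₄ = r₂ω₂ sin(θ₂−θ₃) / [r₄ sin(θ₄−θ₃)].
Numerator sine = +0.45243; denominator sine = -0.99889.
Result = 0.2195·1.1·(+0.45243) / (0.4745·(-0.99889)) = -0.23048 rad/s; magnitude 0.23048 rad/s.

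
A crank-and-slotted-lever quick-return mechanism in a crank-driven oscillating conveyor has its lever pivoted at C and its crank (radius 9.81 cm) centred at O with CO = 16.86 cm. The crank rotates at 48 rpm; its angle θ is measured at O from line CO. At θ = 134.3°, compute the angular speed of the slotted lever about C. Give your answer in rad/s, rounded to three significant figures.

ω = 5.027 rad/s (from 48 rpm).
Crank pin A relative to C: A = (d + r cosθ, r sinθ); lever angle φ = atan2(r sinθ, d + r cosθ).
Differentiating tanφ: φ̇ = rω(d cosθ + r)/(d² + r² + 2dr cosθ).
d² + r² + 2dr cosθ = |CA|² = 0.0149465 m²;  d cosθ + r = -0.019653 m.
|ω_lever| = |0.0981·5.027·-0.019653| / 0.0149465 = 0.64837 rad/s.

0.648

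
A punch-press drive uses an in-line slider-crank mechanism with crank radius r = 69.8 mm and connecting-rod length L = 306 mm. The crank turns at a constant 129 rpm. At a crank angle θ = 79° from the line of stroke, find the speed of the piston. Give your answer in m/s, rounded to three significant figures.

ω = 2π·129/60 = 13.51 rad/s
For an in-line slider-crank, x = r cosθ + √(L² − r² sin²θ), so v = −rω sinθ·[1 + r cosθ/√(L² − r² sin²θ)].
With r = 0.0698 m, L = 0.306 m, θ = 79°: √(L² − r² sin²θ) = 0.29823 m.
v = −0.0698·13.51·0.98163·[1 + 0.0698·0.19081/0.29823] = -0.96693 m/s.
|v| = 0.96693 m/s.

0.967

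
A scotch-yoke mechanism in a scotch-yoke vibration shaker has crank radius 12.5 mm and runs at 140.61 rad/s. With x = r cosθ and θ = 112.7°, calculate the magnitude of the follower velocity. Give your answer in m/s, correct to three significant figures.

1.62

ω = 140.6 rad/s
x = r cosθ ⇒ ẋ = −rω sinθ.
|v| = rω|sinθ| = 0.0125·140.6·|sin 112.7°| = 1.6215 m/s.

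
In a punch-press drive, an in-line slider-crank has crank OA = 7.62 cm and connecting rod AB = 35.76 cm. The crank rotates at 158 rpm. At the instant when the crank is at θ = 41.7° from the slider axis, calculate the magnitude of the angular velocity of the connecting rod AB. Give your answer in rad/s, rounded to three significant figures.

ω = 16.55 rad/s (converted from 158 rpm).
The rod makes angle φ with the slider axis where L sinφ = r sinθ; differentiating, L cosφ·φ̇ = r ω cosθ.
L cosφ = √(L² − r² sin²θ) = 0.35399 m.
|ω_rod| = r ω |cosθ| / √(L² − r² sin²θ) = 0.0762·16.55·0.74664/0.35399 = 2.6593 rad/s.

2.66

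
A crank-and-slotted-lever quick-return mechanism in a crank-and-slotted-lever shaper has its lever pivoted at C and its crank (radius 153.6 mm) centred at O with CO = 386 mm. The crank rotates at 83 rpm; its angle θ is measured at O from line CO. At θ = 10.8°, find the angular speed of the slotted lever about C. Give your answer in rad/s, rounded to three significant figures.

ω = 8.692 rad/s (from 83 rpm).
Crank pin A relative to C: A = (d + r cosθ, r sinθ); lever angle φ = atan2(r sinθ, d + r cosθ).
Differentiating tanφ: φ̇ = rω(d cosθ + r)/(d² + r² + 2dr cosθ).
d² + r² + 2dr cosθ = |CA|² = 0.289068 m²;  d cosθ + r = +0.53276 m.
|ω_lever| = |0.1536·8.692·+0.53276| / 0.289068 = 2.4605 rad/s.

2.46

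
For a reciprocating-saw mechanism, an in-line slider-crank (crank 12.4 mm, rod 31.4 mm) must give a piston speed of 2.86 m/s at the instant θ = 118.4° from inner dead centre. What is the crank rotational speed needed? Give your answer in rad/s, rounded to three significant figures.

For an in-line slider-crank, |v_piston| = rω|sinθ|·[1 + r cosθ/√(L² − r² sin²θ)].
With r = 0.0124 m, L = 0.0314 m, θ = 118.4°: the bracketed kinematic factor |dx/dθ| = 0.0087228 m.
ω = v/|dx/dθ| = 2.86/0.0087228 = 327.87 rad/s.

328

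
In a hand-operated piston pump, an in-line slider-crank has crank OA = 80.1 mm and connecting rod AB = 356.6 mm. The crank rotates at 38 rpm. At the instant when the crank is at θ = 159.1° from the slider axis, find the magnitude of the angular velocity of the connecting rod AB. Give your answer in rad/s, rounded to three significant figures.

0.838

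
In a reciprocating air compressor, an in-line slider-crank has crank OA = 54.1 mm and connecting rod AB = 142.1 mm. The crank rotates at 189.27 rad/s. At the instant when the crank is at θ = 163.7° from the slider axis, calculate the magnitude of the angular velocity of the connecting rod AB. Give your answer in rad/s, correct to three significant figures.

ω = 189.3 rad/s
The rod makes angle φ with the slider axis where L sinφ = r sinθ; differentiating, L cosφ·φ̇ = r ω cosθ.
L cosφ = √(L² − r² sin²θ) = 0.14129 m.
|ω_rod| = r ω |cosθ| / √(L² − r² sin²θ) = 0.0541·189.3·0.95981/0.14129 = 69.56 rad/s.

69.6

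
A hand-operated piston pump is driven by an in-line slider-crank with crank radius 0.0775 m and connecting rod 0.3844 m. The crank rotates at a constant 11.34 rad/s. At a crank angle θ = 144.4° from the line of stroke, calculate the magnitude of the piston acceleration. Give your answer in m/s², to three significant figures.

7.43

ω = 11.34 rad/s
x(θ) = r cosθ + √(L² − r² sin²θ); with ω constant, a = ω²·d²x/dθ².
d²x/dθ² = −r cosθ − r²(cos2θ)/√u − r⁴ sin²2θ/(4u^{3/2}),  u = L² − r² sin²θ = 0.145728 m².
Substituting r = 0.0775 m, L = 0.3844 m, θ = 144.4°: d²x/dθ² = +0.0578 m.
a = ω²·d²x/dθ² = (11.34)²·(+0.0578) = +7.4328 m/s²;  |a| = 7.4328 m/s².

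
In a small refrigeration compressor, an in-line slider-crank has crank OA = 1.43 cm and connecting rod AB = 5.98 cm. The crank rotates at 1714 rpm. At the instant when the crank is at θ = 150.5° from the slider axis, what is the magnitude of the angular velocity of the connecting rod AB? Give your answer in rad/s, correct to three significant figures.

37.6

ω = 179.5 rad/s (converted from 1714 rpm).
The rod makes angle φ with the slider axis where L sinφ = r sinθ; differentiating, L cosφ·φ̇ = r ω cosθ.
L cosφ = √(L² − r² sin²θ) = 0.059384 m.
|ω_rod| = r ω |cosθ| / √(L² − r² sin²θ) = 0.0143·179.5·0.87036/0.059384 = 37.619 rad/s.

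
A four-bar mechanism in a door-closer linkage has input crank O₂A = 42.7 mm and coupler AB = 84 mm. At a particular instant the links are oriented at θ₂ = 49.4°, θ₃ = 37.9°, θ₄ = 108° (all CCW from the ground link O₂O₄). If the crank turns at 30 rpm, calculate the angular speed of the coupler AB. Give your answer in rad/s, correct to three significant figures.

ω₂ = 3.142 rad/s (from 30 rpm).
Differentiating the loop-closure r₂e^{iθ₂}+r₃e^{iθ₃}=r₁+r₄e^{iθ₄} gives r₂ω₂e^{iθ₂}+r₃ω₃e^{iθ₃}=r₄ω₄e^{iθ₄}.
Eliminating the other unknown: ω₃ = r₂ω₂ sin(θ₄−θ₂) / [r₃ sin(θ₃−θ₄)].
Numerator sine = +0.85355; denominator sine = -0.94029.
Result = 0.0427·3.142·(+0.85355) / (0.084·(-0.94029)) = -1.4497 rad/s; magnitude 1.4497 rad/s.

1.45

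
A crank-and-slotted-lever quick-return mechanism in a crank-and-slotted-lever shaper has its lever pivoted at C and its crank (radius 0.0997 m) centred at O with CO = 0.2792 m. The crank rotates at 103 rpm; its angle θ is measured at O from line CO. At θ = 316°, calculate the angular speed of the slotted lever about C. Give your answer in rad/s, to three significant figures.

2.53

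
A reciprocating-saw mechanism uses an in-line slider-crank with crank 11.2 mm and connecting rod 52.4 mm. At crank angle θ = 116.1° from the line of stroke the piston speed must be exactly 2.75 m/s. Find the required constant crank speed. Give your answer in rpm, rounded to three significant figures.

For an in-line slider-crank, |v_piston| = rω|sinθ|·[1 + r cosθ/√(L² − r² sin²θ)].
With r = 0.0112 m, L = 0.0524 m, θ = 116.1°: the bracketed kinematic factor |dx/dθ| = 0.0090942 m.
ω = v/|dx/dθ| = 2.75/0.0090942 = 302.39 rad/s.
N = 60ω/(2π) = 2887.6 rpm.

2890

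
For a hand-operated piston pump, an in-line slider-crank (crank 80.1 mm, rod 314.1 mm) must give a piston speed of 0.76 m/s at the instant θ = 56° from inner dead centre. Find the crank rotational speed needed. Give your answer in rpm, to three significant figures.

95.4

For an in-line slider-crank, |v_piston| = rω|sinθ|·[1 + r cosθ/√(L² − r² sin²θ)].
With r = 0.0801 m, L = 0.3141 m, θ = 56°: the bracketed kinematic factor |dx/dθ| = 0.076095 m.
ω = v/|dx/dθ| = 0.76/0.076095 = 9.9876 rad/s.
N = 60ω/(2π) = 95.374 rpm.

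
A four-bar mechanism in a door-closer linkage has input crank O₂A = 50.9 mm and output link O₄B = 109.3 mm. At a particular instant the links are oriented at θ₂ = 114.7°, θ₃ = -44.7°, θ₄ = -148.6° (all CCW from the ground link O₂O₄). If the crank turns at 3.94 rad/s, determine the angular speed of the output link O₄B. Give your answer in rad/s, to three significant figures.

ω₂ = 3.94 rad/s
Differentiating the loop-closure r₂e^{iθ₂}+r₃e^{iθ₃}=r₁+r₄e^{iθ₄} gives r₂ω₂e^{iθ₂}+r₃ω₃e^{iθ₃}=r₄ω₄e^{iθ₄}.
Eliminating the other unknown: ω₄ = r₂ω₂ sin(θ₂−θ₃) / [r₄ sin(θ₄−θ₃)].
Numerator sine = +0.35184; denominator sine = -0.97072.
Result = 0.0509·3.94·(+0.35184) / (0.1093·(-0.97072)) = -0.66504 rad/s; magnitude 0.66504 rad/s.

0.665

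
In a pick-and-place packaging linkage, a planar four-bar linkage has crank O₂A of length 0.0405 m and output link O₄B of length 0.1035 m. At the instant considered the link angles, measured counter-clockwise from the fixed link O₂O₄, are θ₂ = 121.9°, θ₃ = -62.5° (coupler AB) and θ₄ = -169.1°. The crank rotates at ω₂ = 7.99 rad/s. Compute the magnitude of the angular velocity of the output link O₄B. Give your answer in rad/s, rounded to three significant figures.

ω₂ = 7.99 rad/s
Differentiating the loop-closure r₂e^{iθ₂}+r₃e^{iθ₃}=r₁+r₄e^{iθ₄} gives r₂ω₂e^{iθ₂}+r₃ω₃e^{iθ₃}=r₄ω₄e^{iθ₄}.
Eliminating the other unknown: ω₄ = r₂ω₂ sin(θ₂−θ₃) / [r₄ sin(θ₄−θ₃)].
Numerator sine = -0.07672; denominator sine = -0.95832.
Result = 0.0405·7.99·(-0.07672) / (0.1035·(-0.95832)) = +0.2503 rad/s; magnitude 0.2503 rad/s.

0.250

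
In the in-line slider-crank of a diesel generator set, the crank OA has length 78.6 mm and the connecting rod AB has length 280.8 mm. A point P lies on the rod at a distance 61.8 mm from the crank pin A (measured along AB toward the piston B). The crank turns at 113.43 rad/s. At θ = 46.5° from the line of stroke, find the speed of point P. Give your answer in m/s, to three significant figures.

ω = 113.4 rad/s.  Crank-pin speed |V_A| = rω = 8.9156 m/s, perpendicular to OA.
Rod angle: sinφ = −(r/L) sinθ ⇒ φ = -11.715°; ω_rod = −rω cosθ/√(L²−r²sin²θ) = -22.321 rad/s.
V_P = V_A + ω_rod × AP, with AP = 0.0618 m along the rod.
Components: V_Px = −rω sinθ − a·ω_rod·sinφ = -6.7472 m/s;  V_Py = rω cosθ + a·ω_rod·cosφ = +4.7864 m/s.
|V_P| = √(V_Px² + V_Py²) = 8.2725 m/s.

8.27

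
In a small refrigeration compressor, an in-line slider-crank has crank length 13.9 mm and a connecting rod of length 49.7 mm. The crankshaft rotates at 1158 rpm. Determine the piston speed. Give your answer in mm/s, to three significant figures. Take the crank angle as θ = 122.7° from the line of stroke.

1200

ω = 2π·1158/60 = 121.3 rad/s
For an in-line slider-crank, x = r cosθ + √(L² − r² sin²θ), so v = −rω sinθ·[1 + r cosθ/√(L² − r² sin²θ)].
With r = 0.0139 m, L = 0.0497 m, θ = 122.7°: √(L² − r² sin²θ) = 0.048304 m.
v = −0.0139·121.3·0.84151·[1 + 0.0139·-0.54024/0.048304] = -1.1979 m/s.
|v| = 1.1979 m/s = 1197.9 mm/s.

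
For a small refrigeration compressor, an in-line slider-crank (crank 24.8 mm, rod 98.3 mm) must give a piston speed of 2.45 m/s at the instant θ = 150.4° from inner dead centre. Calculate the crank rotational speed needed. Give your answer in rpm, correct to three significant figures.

For an in-line slider-crank, |v_piston| = rω|sinθ|·[1 + r cosθ/√(L² − r² sin²θ)].
With r = 0.0248 m, L = 0.0983 m, θ = 150.4°: the bracketed kinematic factor |dx/dθ| = 0.0095415 m.
ω = v/|dx/dθ| = 2.45/0.0095415 = 256.77 rad/s.
N = 60ω/(2π) = 2452 rpm.

2450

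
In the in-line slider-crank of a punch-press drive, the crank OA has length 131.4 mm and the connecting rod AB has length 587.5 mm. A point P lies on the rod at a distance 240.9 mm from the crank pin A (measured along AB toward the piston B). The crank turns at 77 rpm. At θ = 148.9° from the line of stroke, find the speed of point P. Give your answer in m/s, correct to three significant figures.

ω = 8.063 rad/s.  Crank-pin speed |V_A| = rω = 1.0595 m/s, perpendicular to OA.
Rod angle: sinφ = −(r/L) sinθ ⇒ φ = -6.634°; ω_rod = −rω cosθ/√(L²−r²sin²θ) = +1.5547 rad/s.
V_P = V_A + ω_rod × AP, with AP = 0.2409 m along the rod.
Components: V_Px = −rω sinθ − a·ω_rod·sinφ = -0.50402 m/s;  V_Py = rω cosθ + a·ω_rod·cosφ = -0.53524 m/s.
|V_P| = √(V_Px² + V_Py²) = 0.73519 m/s.

0.735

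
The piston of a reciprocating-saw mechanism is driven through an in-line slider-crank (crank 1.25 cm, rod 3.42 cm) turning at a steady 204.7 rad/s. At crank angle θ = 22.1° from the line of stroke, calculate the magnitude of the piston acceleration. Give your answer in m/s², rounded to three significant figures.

ω = 204.7 rad/s
x(θ) = r cosθ + √(L² − r² sin²θ); with ω constant, a = ω²·d²x/dθ².
d²x/dθ² = −r cosθ − r²(cos2θ)/√u − r⁴ sin²2θ/(4u^{3/2}),  u = L² − r² sin²θ = 0.00114752 m².
Substituting r = 0.0125 m, L = 0.0342 m, θ = 22.1°: d²x/dθ² = -0.014965 m.
a = ω²·d²x/dθ² = (204.7)²·(-0.014965) = -627.05 m/s²;  |a| = 627.05 m/s².

627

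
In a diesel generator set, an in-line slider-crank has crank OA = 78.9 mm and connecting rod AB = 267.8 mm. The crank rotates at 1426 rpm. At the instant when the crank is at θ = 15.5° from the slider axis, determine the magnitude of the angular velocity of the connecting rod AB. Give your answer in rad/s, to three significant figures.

42.5

ω = 149.3 rad/s (converted from 1426 rpm).
The rod makes angle φ with the slider axis where L sinφ = r sinθ; differentiating, L cosφ·φ̇ = r ω cosθ.
L cosφ = √(L² − r² sin²θ) = 0.26697 m.
|ω_rod| = r ω |cosθ| / √(L² − r² sin²θ) = 0.0789·149.3·0.96363/0.26697 = 42.528 rad/s.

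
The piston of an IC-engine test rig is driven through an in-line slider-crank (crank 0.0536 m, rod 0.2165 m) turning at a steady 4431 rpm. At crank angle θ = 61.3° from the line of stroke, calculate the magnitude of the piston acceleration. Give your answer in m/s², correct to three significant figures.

ω = 2π·4431/60 = 464 rad/s
x(θ) = r cosθ + √(L² − r² sin²θ); with ω constant, a = ω²·d²x/dθ².
d²x/dθ² = −r cosθ − r²(cos2θ)/√u − r⁴ sin²2θ/(4u^{3/2}),  u = L² − r² sin²θ = 0.0446618 m².
Substituting r = 0.0536 m, L = 0.2165 m, θ = 61.3°: d²x/dθ² = -0.018571 m.
a = ω²·d²x/dθ² = (464)²·(-0.018571) = -3998.5 m/s²;  |a| = 3998.5 m/s².

4000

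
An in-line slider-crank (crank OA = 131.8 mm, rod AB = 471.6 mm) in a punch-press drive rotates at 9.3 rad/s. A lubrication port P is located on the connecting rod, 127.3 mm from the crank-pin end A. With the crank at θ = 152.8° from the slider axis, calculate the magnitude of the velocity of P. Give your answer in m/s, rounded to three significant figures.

ω = 9.3 rad/s.  Crank-pin speed |V_A| = rω = 1.2257 m/s, perpendicular to OA.
Rod angle: sinφ = −(r/L) sinθ ⇒ φ = -7.339°; ω_rod = −rω cosθ/√(L²−r²sin²θ) = +2.3308 rad/s.
V_P = V_A + ω_rod × AP, with AP = 0.1273 m along the rod.
Components: V_Px = −rω sinθ − a·ω_rod·sinφ = -0.52238 m/s;  V_Py = rω cosθ + a·ω_rod·cosφ = -0.79592 m/s.
|V_P| = √(V_Px² + V_Py²) = 0.95203 m/s.

0.952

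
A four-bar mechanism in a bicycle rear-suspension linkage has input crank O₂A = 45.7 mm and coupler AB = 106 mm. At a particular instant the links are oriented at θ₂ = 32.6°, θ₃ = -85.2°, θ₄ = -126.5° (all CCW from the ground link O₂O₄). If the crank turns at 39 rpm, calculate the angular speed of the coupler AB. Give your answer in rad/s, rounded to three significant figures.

0.952

ω₂ = 4.084 rad/s (from 39 rpm).
Differentiating the loop-closure r₂e^{iθ₂}+r₃e^{iθ₃}=r₁+r₄e^{iθ₄} gives r₂ω₂e^{iθ₂}+r₃ω₃e^{iθ₃}=r₄ω₄e^{iθ₄}.
Eliminating the other unknown: ω₃ = r₂ω₂ sin(θ₄−θ₂) / [r₃ sin(θ₃−θ₄)].
Numerator sine = -0.35674; denominator sine = +0.66000.
Result = 0.0457·4.084·(-0.35674) / (0.106·(+0.66000)) = -0.95172 rad/s; magnitude 0.95172 rad/s.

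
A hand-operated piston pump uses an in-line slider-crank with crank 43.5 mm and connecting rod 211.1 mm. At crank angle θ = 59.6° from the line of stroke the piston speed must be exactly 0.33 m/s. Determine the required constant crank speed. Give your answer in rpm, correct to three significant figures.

For an in-line slider-crank, |v_piston| = rω|sinθ|·[1 + r cosθ/√(L² − r² sin²θ)].
With r = 0.0435 m, L = 0.2111 m, θ = 59.6°: the bracketed kinematic factor |dx/dθ| = 0.041495 m.
ω = v/|dx/dθ| = 0.33/0.041495 = 7.9528 rad/s.
N = 60ω/(2π) = 75.943 rpm.

75.9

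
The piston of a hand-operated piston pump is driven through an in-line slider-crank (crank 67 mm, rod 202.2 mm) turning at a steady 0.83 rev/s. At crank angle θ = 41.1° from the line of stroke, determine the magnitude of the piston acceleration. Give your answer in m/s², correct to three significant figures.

1.47

ω = 2π·0.83 = 5.215 rad/s
x(θ) = r cosθ + √(L² − r² sin²θ); with ω constant, a = ω²·d²x/dθ².
d²x/dθ² = −r cosθ − r²(cos2θ)/√u − r⁴ sin²2θ/(4u^{3/2}),  u = L² − r² sin²θ = 0.038945 m².
Substituting r = 0.067 m, L = 0.2022 m, θ = 41.1°: d²x/dθ² = -0.054219 m.
a = ω²·d²x/dθ² = (5.215)²·(-0.054219) = -1.4746 m/s²;  |a| = 1.4746 m/s².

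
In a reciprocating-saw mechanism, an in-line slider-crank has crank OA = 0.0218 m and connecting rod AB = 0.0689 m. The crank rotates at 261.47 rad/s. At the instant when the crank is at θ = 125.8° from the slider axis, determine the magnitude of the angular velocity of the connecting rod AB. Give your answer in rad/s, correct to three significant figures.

50.1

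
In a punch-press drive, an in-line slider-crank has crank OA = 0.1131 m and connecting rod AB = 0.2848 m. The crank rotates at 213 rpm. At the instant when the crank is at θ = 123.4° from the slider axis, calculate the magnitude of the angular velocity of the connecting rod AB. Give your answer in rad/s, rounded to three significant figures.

ω = 22.31 rad/s (converted from 213 rpm).
The rod makes angle φ with the slider axis where L sinφ = r sinθ; differentiating, L cosφ·φ̇ = r ω cosθ.
L cosφ = √(L² − r² sin²θ) = 0.26869 m.
|ω_rod| = r ω |cosθ| / √(L² − r² sin²θ) = 0.1131·22.31·0.55048/0.26869 = 5.1684 rad/s.

5.17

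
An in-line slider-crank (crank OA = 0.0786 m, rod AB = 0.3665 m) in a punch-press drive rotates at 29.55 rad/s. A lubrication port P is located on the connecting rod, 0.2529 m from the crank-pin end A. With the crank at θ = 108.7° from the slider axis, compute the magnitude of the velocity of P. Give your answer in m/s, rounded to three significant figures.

ω = 29.55 rad/s.  Crank-pin speed |V_A| = rω = 2.3226 m/s, perpendicular to OA.
Rod angle: sinφ = −(r/L) sinθ ⇒ φ = -11.721°; ω_rod = −rω cosθ/√(L²−r²sin²θ) = +2.0751 rad/s.
V_P = V_A + ω_rod × AP, with AP = 0.2529 m along the rod.
Components: V_Px = −rω sinθ − a·ω_rod·sinφ = -2.0934 m/s;  V_Py = rω cosθ + a·ω_rod·cosφ = -0.23082 m/s.
|V_P| = √(V_Px² + V_Py²) = 2.1061 m/s.

2.11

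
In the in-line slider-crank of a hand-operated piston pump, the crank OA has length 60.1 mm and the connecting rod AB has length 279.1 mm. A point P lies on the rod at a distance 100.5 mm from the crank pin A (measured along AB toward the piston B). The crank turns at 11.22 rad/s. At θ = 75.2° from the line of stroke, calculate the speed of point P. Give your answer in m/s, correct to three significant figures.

0.674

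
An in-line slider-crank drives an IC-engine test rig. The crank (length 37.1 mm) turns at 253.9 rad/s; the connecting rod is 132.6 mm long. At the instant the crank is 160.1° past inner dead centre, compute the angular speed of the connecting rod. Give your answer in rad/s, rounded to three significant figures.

ω = 253.9 rad/s
The rod makes angle φ with the slider axis where L sinφ = r sinθ; differentiating, L cosφ·φ̇ = r ω cosθ.
L cosφ = √(L² − r² sin²θ) = 0.132 m.
|ω_rod| = r ω |cosθ| / √(L² − r² sin²θ) = 0.0371·253.9·0.94029/0.132 = 67.102 rad/s.

67.1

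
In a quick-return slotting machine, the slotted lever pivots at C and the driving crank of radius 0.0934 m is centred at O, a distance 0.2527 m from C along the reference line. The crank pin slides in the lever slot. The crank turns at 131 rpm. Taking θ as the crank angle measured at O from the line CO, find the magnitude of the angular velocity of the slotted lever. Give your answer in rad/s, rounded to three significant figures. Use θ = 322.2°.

3.42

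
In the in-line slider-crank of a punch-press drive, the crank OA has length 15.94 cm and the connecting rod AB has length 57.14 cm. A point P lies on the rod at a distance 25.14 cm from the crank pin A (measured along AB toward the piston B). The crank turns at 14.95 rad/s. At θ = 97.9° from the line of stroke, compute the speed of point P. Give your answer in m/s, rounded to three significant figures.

ω = 14.95 rad/s.  Crank-pin speed |V_A| = rω = 2.383 m/s, perpendicular to OA.
Rod angle: sinφ = −(r/L) sinθ ⇒ φ = -16.040°; ω_rod = −rω cosθ/√(L²−r²sin²θ) = +0.59644 rad/s.
V_P = V_A + ω_rod × AP, with AP = 0.2514 m along the rod.
Components: V_Px = −rω sinθ − a·ω_rod·sinφ = -2.319 m/s;  V_Py = rω cosθ + a·ω_rod·cosφ = -0.18343 m/s.
|V_P| = √(V_Px² + V_Py²) = 2.3262 m/s.

2.33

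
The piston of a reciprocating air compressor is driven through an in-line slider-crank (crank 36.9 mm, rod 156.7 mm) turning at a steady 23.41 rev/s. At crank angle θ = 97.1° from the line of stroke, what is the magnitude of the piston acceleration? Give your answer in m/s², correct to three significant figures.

286

ω = 2π·23.4 = 147.1 rad/s
x(θ) = r cosθ + √(L² − r² sin²θ); with ω constant, a = ω²·d²x/dθ².
d²x/dθ² = −r cosθ − r²(cos2θ)/√u − r⁴ sin²2θ/(4u^{3/2}),  u = L² − r² sin²θ = 0.0232141 m².
Substituting r = 0.0369 m, L = 0.1567 m, θ = 97.1°: d²x/dθ² = +0.013217 m.
a = ω²·d²x/dθ² = (147.1)²·(+0.013217) = +285.95 m/s²;  |a| = 285.95 m/s².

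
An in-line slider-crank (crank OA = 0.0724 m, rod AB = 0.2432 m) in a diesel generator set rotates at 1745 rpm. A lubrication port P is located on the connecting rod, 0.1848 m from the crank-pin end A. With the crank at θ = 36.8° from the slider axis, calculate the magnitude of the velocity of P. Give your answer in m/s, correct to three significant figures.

9.72

ω = 182.7 rad/s.  Crank-pin speed |V_A| = rω = 13.23 m/s, perpendicular to OA.
Rod angle: sinφ = −(r/L) sinθ ⇒ φ = -10.272°; ω_rod = −rω cosθ/√(L²−r²sin²θ) = -44.269 rad/s.
V_P = V_A + ω_rod × AP, with AP = 0.1848 m along the rod.
Components: V_Px = −rω sinθ − a·ω_rod·sinφ = -9.384 m/s;  V_Py = rω cosθ + a·ω_rod·cosφ = +2.5439 m/s.
|V_P| = √(V_Px² + V_Py²) = 9.7227 m/s.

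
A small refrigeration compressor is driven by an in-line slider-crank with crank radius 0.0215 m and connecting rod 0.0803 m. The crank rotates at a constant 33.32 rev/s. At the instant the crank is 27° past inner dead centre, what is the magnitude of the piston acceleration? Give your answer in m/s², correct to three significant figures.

992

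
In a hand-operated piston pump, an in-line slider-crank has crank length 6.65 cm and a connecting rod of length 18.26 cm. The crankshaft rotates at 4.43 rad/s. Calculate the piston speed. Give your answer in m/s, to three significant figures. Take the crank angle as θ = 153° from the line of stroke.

0.0897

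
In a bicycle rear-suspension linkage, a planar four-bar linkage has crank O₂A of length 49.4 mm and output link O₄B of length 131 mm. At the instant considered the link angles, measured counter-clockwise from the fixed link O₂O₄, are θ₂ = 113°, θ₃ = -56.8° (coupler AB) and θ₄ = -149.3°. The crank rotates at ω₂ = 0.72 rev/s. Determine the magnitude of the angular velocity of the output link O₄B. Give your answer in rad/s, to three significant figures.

0.302

ω₂ = 4.524 rad/s (from 0.72 rev/s).
Differentiating the loop-closure r₂e^{iθ₂}+r₃e^{iθ₃}=r₁+r₄e^{iθ₄} gives r₂ω₂e^{iθ₂}+r₃ω₃e^{iθ₃}=r₄ω₄e^{iθ₄}.
Eliminating the other unknown: ω₄ = r₂ω₂ sin(θ₂−θ₃) / [r₄ sin(θ₄−θ₃)].
Numerator sine = +0.17708; denominator sine = -0.99905.
Result = 0.0494·4.524·(+0.17708) / (0.131·(-0.99905)) = -0.30239 rad/s; magnitude 0.30239 rad/s.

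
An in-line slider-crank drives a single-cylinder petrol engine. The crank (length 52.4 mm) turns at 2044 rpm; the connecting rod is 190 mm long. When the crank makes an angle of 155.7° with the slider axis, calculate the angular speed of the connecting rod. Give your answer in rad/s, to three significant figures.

54.2

ω = 214 rad/s (converted from 2044 rpm).
The rod makes angle φ with the slider axis where L sinφ = r sinθ; differentiating, L cosφ·φ̇ = r ω cosθ.
L cosφ = √(L² − r² sin²θ) = 0.18877 m.
|ω_rod| = r ω |cosθ| / √(L² − r² sin²θ) = 0.0524·214·0.91140/0.18877 = 54.152 rad/s.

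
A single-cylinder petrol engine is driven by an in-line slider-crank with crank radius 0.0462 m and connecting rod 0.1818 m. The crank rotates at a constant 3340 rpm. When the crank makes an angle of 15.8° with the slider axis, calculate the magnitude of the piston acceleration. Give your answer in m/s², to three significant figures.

ω = 2π·3340/60 = 349.8 rad/s
x(θ) = r cosθ + √(L² − r² sin²θ); with ω constant, a = ω²·d²x/dθ².
d²x/dθ² = −r cosθ − r²(cos2θ)/√u − r⁴ sin²2θ/(4u^{3/2}),  u = L² − r² sin²θ = 0.032893 m².
Substituting r = 0.0462 m, L = 0.1818 m, θ = 15.8°: d²x/dθ² = -0.054531 m.
a = ω²·d²x/dθ² = (349.8)²·(-0.054531) = -6671 m/s²;  |a| = 6671 m/s².

6670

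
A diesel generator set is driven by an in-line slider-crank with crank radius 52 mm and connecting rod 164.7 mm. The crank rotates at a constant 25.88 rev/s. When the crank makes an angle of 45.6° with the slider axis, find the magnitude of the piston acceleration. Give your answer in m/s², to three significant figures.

ω = 2π·25.9 = 162.6 rad/s
x(θ) = r cosθ + √(L² − r² sin²θ); with ω constant, a = ω²·d²x/dθ².
d²x/dθ² = −r cosθ − r²(cos2θ)/√u − r⁴ sin²2θ/(4u^{3/2}),  u = L² − r² sin²θ = 0.0257458 m².
Substituting r = 0.052 m, L = 0.1647 m, θ = 45.6°: d²x/dθ² = -0.036472 m.
a = ω²·d²x/dθ² = (162.6)²·(-0.036472) = -964.38 m/s²;  |a| = 964.38 m/s².

964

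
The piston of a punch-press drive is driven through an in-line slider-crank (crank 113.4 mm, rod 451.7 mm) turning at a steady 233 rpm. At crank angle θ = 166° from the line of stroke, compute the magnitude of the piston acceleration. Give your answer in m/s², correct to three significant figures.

50.5

ω = 2π·233/60 = 24.4 rad/s
x(θ) = r cosθ + √(L² − r² sin²θ); with ω constant, a = ω²·d²x/dθ².
d²x/dθ² = −r cosθ − r²(cos2θ)/√u − r⁴ sin²2θ/(4u^{3/2}),  u = L² − r² sin²θ = 0.20328 m².
Substituting r = 0.1134 m, L = 0.4517 m, θ = 166°: d²x/dθ² = +0.084749 m.
a = ω²·d²x/dθ² = (24.4)²·(+0.084749) = +50.455 m/s²;  |a| = 50.455 m/s².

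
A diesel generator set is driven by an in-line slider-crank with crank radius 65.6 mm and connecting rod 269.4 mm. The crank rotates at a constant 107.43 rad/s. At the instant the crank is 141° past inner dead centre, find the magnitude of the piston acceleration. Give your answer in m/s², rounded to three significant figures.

ω = 107.4 rad/s
x(θ) = r cosθ + √(L² − r² sin²θ); with ω constant, a = ω²·d²x/dθ².
d²x/dθ² = −r cosθ − r²(cos2θ)/√u − r⁴ sin²2θ/(4u^{3/2}),  u = L² − r² sin²θ = 0.070872 m².
Substituting r = 0.0656 m, L = 0.2694 m, θ = 141°: d²x/dθ² = +0.047385 m.
a = ω²·d²x/dθ² = (107.4)²·(+0.047385) = +546.88 m/s²;  |a| = 546.88 m/s².

547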